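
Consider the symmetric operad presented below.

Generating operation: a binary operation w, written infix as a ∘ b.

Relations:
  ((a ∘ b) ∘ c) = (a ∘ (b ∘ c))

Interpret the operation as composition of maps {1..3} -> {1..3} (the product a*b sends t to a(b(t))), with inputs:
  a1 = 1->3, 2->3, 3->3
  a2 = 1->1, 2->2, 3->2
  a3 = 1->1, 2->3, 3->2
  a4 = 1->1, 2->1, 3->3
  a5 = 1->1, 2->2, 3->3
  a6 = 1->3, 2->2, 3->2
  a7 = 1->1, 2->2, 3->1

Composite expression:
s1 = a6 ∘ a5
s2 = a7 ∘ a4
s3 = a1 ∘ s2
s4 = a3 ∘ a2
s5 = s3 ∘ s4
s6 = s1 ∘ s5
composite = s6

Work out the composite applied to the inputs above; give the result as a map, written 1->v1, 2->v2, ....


1->2, 2->2, 3->2

(a6 ∘ a5) = 1->3, 2->2, 3->2
(a7 ∘ a4) = 1->1, 2->1, 3->1
(a1 ∘ (a7 ∘ a4)) = 1->3, 2->3, 3->3
(a3 ∘ a2) = 1->1, 2->3, 3->3
((a1 ∘ (a7 ∘ a4)) ∘ (a3 ∘ a2)) = 1->3, 2->3, 3->3
((a6 ∘ a5) ∘ ((a1 ∘ (a7 ∘ a4)) ∘ (a3 ∘ a2))) = 1->2, 2->2, 3->2


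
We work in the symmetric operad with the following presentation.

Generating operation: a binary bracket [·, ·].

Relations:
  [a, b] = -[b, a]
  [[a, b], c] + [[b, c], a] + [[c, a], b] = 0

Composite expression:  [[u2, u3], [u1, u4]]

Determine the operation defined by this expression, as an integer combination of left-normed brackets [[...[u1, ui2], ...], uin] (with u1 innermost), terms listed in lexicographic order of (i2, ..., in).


-[[[u1, u4], u2], u3] + [[[u1, u4], u3], u2]

Antisymmetry and Jacobi reduce to u1-anchored left-normed brackets.
Composite bracket: [[u2, u3], [u1, u4]]
Applying ab - ba throughout gives 8 signed words (2^3 = 8).
Only words starting with u1 matter:
  u1u4u2u3 (sign -1) contributes -[[[u1, u4], u2], u3]
  u1u4u3u2 (sign +1) contributes +[[[u1, u4], u3], u2]


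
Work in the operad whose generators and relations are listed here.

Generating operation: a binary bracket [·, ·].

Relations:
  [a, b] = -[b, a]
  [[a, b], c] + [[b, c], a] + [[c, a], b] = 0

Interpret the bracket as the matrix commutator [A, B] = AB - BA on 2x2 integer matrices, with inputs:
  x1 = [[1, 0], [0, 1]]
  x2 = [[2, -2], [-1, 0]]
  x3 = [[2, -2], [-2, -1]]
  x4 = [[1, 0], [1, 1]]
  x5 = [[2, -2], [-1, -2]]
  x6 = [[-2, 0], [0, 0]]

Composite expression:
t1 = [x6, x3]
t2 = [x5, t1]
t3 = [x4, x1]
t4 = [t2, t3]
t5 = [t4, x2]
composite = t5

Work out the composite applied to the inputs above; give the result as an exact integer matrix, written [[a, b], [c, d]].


[x6, x3] = [[0, 4], [-4, 0]]
[x5, [x6, x3]] = [[12, 16], [16, -12]]
[x4, x1] = [[0, 0], [0, 0]]
[[x5, [x6, x3]], [x4, x1]] = [[0, 0], [0, 0]]
[[[x5, [x6, x3]], [x4, x1]], x2] = [[0, 0], [0, 0]]

[[0, 0], [0, 0]]


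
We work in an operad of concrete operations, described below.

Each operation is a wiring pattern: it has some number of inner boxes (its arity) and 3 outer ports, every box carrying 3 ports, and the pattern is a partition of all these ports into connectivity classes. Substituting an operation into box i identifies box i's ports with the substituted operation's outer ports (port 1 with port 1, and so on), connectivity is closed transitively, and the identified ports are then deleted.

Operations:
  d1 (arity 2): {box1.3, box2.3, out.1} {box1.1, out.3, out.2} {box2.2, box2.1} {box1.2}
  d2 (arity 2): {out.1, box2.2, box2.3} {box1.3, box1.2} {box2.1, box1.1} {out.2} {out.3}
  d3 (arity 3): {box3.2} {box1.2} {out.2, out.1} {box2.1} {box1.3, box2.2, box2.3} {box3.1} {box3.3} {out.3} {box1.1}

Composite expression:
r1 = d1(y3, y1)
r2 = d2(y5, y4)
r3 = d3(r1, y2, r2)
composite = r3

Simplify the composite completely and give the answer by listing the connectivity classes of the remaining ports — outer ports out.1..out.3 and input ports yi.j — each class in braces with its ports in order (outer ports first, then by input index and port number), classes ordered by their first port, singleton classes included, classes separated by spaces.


{out.1, out.2} {out.3} {y1.1, y1.2} {y1.3, y3.3} {y2.1} {y2.2, y2.3, y3.1} {y3.2} {y4.1, y5.1} {y4.2, y4.3} {y5.2, y5.3}

Treat the ports identified at d3 as solder joints: merge, then drop.
after d1, the pattern on (y3, y1) reads {out.1, y1.3, y3.3} {out.2, out.3, y3.1} {y1.1, y1.2} {y3.2} (out.j = its outer ports)
after d2, the pattern on (y5, y4) reads {out.1, y4.2, y4.3} {out.2} {out.3} {y4.1, y5.1} {y5.2, y5.3} (out.j = its outer ports)
after d3, the pattern on (y3, y1, y2, y5, y4) reads {out.1, out.2} {out.3} {y1.1, y1.2} {y1.3, y3.3} {y2.1} {y2.2, y2.3, y3.1} {y3.2} {y4.1, y5.1} {y4.2, y4.3} {y5.2, y5.3} (out.j = its outer ports)


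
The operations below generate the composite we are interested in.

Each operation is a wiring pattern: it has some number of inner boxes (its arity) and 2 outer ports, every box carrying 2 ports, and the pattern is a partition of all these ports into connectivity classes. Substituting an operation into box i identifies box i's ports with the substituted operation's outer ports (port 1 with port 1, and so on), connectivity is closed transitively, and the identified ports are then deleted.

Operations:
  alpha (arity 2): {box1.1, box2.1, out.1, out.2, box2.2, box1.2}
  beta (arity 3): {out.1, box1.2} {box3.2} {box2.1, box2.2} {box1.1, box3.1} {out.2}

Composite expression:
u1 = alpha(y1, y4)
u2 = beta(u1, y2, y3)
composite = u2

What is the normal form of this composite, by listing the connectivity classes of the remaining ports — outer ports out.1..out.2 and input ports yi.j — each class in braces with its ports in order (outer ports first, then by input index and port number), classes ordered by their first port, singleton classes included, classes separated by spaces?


Substituting into beta glues patterns; closure does the rest.
stage alpha: inputs (y1, y4), connectivity {out.1, out.2, y1.1, y1.2, y4.1, y4.2}, out.j its boundary
stage beta: inputs (y1, y4, y2, y3), connectivity {out.1, y1.1, y1.2, y3.1, y4.1, y4.2} {out.2} {y2.1, y2.2} {y3.2}, out.j its boundary

{out.1, y1.1, y1.2, y3.1, y4.1, y4.2} {out.2} {y2.1, y2.2} {y3.2}


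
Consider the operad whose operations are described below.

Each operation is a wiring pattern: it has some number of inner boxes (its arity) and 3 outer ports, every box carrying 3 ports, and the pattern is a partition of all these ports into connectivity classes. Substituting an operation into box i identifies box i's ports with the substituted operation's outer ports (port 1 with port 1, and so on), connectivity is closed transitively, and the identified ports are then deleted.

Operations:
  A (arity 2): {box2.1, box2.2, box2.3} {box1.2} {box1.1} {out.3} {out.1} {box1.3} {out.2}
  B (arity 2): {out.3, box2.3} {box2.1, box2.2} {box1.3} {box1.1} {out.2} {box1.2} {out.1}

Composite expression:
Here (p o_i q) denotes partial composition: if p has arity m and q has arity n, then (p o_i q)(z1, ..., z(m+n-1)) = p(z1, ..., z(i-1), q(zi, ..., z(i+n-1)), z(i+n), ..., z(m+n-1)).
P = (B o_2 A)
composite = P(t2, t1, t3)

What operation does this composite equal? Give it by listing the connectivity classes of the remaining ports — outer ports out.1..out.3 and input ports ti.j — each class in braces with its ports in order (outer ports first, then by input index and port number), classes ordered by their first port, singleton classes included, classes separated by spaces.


{out.1} {out.2} {out.3} {t1.1} {t1.2} {t1.3} {t2.1} {t2.2} {t2.3} {t3.1, t3.2, t3.3}

Reachability decides: close wires over B-identified ports.
after A, the pattern on (t1, t3) reads {out.1} {out.2} {out.3} {t1.1} {t1.2} {t1.3} {t3.1, t3.2, t3.3} (out.j = its outer ports)
after B, the pattern on (t2, t1, t3) reads {out.1} {out.2} {out.3} {t1.1} {t1.2} {t1.3} {t2.1} {t2.2} {t2.3} {t3.1, t3.2, t3.3} (out.j = its outer ports)


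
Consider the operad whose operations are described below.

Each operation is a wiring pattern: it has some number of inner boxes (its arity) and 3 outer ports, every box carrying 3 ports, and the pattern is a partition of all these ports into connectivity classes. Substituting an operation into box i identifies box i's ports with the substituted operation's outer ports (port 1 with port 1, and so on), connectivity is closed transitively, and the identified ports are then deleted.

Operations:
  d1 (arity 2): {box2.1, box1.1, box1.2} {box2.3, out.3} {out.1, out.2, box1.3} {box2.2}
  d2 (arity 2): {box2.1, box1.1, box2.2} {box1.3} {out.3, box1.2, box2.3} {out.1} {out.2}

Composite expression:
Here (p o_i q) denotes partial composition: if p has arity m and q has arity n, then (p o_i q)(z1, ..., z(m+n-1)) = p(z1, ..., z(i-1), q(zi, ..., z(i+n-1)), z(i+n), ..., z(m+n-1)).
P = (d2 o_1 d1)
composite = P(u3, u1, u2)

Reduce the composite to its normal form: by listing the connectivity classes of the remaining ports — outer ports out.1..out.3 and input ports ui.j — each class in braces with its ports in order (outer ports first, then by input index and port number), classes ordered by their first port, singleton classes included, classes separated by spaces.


{out.1} {out.2} {out.3, u2.1, u2.2, u2.3, u3.3} {u1.1, u3.1, u3.2} {u1.2} {u1.3}

Two ports join when wires chain via d2-identified ports.
composing d1 on (u3, u1), with out.j its own outer ports: {out.1, out.2, u3.3} {out.3, u1.3} {u1.1, u3.1, u3.2} {u1.2}
composing d2 on (u3, u1, u2), with out.j its own outer ports: {out.1} {out.2} {out.3, u2.1, u2.2, u2.3, u3.3} {u1.1, u3.1, u3.2} {u1.2} {u1.3}


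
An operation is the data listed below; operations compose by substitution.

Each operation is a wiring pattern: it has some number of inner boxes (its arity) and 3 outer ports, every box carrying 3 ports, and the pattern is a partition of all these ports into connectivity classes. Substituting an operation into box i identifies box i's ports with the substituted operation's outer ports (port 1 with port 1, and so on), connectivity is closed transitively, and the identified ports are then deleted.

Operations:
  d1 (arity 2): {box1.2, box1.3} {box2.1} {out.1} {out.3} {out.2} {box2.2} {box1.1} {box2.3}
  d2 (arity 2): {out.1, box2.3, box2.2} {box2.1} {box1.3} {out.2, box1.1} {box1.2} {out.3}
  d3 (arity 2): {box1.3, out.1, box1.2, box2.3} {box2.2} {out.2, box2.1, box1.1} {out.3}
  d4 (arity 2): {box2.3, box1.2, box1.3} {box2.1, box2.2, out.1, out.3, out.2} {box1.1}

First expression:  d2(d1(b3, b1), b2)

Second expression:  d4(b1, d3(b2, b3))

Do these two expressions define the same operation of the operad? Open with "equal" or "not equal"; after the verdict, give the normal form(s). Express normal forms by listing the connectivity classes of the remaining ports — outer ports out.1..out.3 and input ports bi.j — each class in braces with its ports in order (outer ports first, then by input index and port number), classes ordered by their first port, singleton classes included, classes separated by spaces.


not equal; the first gives {out.1, b2.2, b2.3} {out.2} {out.3} {b1.1} {b1.2} {b1.3} {b2.1} {b3.1} {b3.2, b3.3} and the second {out.1, out.2, out.3, b2.1, b2.2, b2.3, b3.1, b3.3} {b1.1} {b1.2, b1.3} {b3.2}

Normal form of the first expression: {out.1, b2.2, b2.3} {out.2} {out.3} {b1.1} {b1.2} {b1.3} {b2.1} {b3.1} {b3.2, b3.3}
Normal form of the second expression: {out.1, out.2, out.3, b2.1, b2.2, b2.3, b3.1, b3.3} {b1.1} {b1.2, b1.3} {b3.2}
No match — not equal.


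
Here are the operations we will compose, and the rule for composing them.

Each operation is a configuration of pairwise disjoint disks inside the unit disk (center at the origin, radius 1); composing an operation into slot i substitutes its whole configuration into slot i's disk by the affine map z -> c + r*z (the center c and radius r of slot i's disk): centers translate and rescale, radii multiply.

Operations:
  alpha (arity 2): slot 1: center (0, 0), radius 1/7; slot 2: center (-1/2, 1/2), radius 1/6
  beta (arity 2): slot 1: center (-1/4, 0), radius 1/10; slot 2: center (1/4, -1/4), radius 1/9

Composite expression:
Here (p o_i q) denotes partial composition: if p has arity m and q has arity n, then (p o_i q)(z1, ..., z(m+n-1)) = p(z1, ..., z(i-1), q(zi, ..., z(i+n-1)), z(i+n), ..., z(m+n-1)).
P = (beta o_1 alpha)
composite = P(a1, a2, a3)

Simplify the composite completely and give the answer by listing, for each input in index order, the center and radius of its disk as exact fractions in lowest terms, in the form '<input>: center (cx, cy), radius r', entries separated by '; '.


a1: center (-1/4, 0), radius 1/70; a2: center (-3/10, 1/20), radius 1/60; a3: center (1/4, -1/4), radius 1/9

Below beta, radii multiply path by path; the a-disk centers shift.
a1: after 2 affine steps, its disk has center (-1/4, 0), radius 1/70
a2: after 2 affine steps, its disk has center (-3/10, 1/20), radius 1/60
a3: after 1 affine step, its disk has center (1/4, -1/4), radius 1/9


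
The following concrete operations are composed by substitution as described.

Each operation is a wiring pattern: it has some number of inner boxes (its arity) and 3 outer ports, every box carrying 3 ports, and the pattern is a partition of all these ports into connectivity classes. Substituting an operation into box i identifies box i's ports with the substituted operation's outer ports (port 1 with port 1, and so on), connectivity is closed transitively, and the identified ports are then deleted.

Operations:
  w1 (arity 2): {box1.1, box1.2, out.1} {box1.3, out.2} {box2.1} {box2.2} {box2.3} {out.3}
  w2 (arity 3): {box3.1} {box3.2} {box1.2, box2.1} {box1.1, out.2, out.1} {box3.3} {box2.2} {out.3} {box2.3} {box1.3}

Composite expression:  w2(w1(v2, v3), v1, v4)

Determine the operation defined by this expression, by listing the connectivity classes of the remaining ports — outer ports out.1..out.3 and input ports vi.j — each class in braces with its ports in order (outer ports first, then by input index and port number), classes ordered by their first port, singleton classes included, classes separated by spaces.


Connectivity passes through glued w2-boundaries; trace each wire chain.
composing w1 on (v2, v3), with out.j its own outer ports: {out.1, v2.1, v2.2} {out.2, v2.3} {out.3} {v3.1} {v3.2} {v3.3}
composing w2 on (v2, v3, v1, v4), with out.j its own outer ports: {out.1, out.2, v2.1, v2.2} {out.3} {v1.1, v2.3} {v1.2} {v1.3} {v3.1} {v3.2} {v3.3} {v4.1} {v4.2} {v4.3}

{out.1, out.2, v2.1, v2.2} {out.3} {v1.1, v2.3} {v1.2} {v1.3} {v3.1} {v3.2} {v3.3} {v4.1} {v4.2} {v4.3}


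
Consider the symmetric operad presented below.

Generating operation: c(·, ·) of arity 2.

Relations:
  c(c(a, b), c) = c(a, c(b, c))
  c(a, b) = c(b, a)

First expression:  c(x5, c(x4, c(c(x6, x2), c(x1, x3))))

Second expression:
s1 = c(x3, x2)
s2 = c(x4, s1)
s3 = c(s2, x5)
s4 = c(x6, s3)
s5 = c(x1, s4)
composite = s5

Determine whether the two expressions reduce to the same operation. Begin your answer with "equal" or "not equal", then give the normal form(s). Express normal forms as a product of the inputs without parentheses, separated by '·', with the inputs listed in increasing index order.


equal; the common form is x1 · x2 · x3 · x4 · x5 · x6


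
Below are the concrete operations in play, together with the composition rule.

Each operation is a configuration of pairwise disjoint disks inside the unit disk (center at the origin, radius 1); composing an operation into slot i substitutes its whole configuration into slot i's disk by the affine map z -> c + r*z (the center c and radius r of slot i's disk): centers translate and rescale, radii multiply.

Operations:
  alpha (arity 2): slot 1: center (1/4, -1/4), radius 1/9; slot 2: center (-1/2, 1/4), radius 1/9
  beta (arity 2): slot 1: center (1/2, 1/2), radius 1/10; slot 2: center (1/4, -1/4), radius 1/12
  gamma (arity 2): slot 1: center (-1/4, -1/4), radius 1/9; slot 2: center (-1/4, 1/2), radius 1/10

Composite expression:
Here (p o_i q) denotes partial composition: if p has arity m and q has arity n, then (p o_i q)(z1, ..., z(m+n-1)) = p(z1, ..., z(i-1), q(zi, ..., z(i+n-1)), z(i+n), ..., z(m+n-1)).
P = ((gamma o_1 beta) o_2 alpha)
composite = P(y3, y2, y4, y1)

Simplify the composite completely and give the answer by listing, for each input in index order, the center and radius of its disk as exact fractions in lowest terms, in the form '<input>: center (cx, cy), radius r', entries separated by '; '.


y1: center (-1/4, 1/2), radius 1/10; y2: center (-95/432, -121/432), radius 1/972; y3: center (-7/36, -7/36), radius 1/90; y4: center (-49/216, -119/432), radius 1/972

Below gamma, radii multiply path by path; the y-disk centers shift.
y3 passes through 2 substitutions, ending at center (-7/36, -7/36), radius 1/90
y2 passes through 3 substitutions, ending at center (-95/432, -121/432), radius 1/972
y4 passes through 3 substitutions, ending at center (-49/216, -119/432), radius 1/972
y1 passes through 1 substitution, ending at center (-1/4, 1/2), radius 1/10


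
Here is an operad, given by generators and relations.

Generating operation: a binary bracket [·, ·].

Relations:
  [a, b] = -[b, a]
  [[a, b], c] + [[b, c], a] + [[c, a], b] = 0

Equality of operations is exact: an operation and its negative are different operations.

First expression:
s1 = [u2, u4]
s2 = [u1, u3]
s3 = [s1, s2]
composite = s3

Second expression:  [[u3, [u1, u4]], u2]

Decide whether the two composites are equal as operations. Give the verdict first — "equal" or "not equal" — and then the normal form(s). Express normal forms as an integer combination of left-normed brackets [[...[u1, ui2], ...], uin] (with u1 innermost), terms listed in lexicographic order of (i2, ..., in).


not equal; the first gives -[[[u1, u3], u2], u4] + [[[u1, u3], u4], u2] and the second -[[[u1, u4], u3], u2]

In normal form, the first expression is -[[[u1, u3], u2], u4] + [[[u1, u3], u4], u2]
In normal form, the second expression is -[[[u1, u4], u3], u2]
The forms do not match — not equal.


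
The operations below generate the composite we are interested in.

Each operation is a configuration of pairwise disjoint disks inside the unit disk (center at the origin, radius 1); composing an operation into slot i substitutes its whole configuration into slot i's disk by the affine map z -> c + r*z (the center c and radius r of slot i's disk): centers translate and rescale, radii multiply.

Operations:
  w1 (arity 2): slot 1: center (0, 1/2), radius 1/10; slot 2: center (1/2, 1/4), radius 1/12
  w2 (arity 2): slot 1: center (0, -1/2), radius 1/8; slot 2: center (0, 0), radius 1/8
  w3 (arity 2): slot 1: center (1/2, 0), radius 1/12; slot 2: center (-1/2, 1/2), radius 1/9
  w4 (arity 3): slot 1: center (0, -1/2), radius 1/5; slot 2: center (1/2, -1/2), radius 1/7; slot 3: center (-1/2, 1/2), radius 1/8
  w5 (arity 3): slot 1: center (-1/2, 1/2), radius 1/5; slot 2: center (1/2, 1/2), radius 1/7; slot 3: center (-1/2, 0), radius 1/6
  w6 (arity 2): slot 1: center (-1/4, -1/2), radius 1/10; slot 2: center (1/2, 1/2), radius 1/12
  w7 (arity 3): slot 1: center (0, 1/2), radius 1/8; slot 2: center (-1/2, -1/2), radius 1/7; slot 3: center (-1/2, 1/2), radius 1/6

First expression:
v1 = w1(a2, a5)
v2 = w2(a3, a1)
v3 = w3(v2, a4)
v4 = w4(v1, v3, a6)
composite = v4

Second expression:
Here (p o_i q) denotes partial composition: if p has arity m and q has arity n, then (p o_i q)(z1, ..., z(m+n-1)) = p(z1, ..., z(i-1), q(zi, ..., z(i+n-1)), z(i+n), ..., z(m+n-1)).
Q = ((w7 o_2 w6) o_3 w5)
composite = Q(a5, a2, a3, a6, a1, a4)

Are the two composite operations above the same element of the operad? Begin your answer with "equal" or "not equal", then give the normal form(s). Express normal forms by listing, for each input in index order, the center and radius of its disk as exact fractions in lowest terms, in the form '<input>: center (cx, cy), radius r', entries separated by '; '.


not equal; the first gives a1: center (4/7, -1/2), radius 1/672; a2: center (0, -2/5), radius 1/50; a3: center (4/7, -85/168), radius 1/672; a4: center (3/7, -3/7), radius 1/63; a5: center (1/10, -9/20), radius 1/60; a6: center (-1/2, 1/2), radius 1/8 and the second a1: center (-73/168, -3/7), radius 1/504; a2: center (-15/28, -4/7), radius 1/70; a3: center (-73/168, -71/168), radius 1/420; a4: center (-1/2, 1/2), radius 1/6; a5: center (0, 1/2), radius 1/8; a6: center (-71/168, -71/168), radius 1/588


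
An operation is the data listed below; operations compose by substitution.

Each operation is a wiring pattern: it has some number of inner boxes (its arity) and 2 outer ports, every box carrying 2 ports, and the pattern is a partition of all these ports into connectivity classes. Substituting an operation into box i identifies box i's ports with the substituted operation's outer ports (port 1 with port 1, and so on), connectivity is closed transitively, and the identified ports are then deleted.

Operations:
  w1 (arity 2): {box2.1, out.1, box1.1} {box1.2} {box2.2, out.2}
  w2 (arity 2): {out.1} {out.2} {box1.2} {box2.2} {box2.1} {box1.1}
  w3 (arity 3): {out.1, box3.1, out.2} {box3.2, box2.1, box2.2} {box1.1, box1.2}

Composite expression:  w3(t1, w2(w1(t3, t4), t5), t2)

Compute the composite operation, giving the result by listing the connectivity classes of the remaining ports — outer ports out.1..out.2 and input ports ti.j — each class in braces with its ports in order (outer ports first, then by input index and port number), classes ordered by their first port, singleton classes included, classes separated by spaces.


{out.1, out.2, t2.1} {t1.1, t1.2} {t2.2} {t3.1, t4.1} {t3.2} {t4.2} {t5.1} {t5.2}

Reachability decides: close wires over w3-identified ports.
stage w1: inputs (t3, t4), connectivity {out.1, t3.1, t4.1} {out.2, t4.2} {t3.2}, out.j its boundary
stage w2: inputs (t3, t4, t5), connectivity {out.1} {out.2} {t3.1, t4.1} {t3.2} {t4.2} {t5.1} {t5.2}, out.j its boundary
stage w3: inputs (t1, t3, t4, t5, t2), connectivity {out.1, out.2, t2.1} {t1.1, t1.2} {t2.2} {t3.1, t4.1} {t3.2} {t4.2} {t5.1} {t5.2}, out.j its boundary


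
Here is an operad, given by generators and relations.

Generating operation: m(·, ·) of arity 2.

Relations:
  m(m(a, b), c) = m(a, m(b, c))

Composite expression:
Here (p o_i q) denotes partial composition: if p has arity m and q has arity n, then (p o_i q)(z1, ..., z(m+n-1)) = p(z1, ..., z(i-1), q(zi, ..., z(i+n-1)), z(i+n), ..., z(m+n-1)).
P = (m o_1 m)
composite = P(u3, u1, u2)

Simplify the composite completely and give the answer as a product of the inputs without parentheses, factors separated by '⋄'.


u3 ⋄ u1 ⋄ u2

Every regrouping of m is equal, so read the u-inputs in written order.
m(u3, u1) linearizes to u3 ⋄ u1
m(m(u3, u1), u2) linearizes to u3 ⋄ u1 ⋄ u2


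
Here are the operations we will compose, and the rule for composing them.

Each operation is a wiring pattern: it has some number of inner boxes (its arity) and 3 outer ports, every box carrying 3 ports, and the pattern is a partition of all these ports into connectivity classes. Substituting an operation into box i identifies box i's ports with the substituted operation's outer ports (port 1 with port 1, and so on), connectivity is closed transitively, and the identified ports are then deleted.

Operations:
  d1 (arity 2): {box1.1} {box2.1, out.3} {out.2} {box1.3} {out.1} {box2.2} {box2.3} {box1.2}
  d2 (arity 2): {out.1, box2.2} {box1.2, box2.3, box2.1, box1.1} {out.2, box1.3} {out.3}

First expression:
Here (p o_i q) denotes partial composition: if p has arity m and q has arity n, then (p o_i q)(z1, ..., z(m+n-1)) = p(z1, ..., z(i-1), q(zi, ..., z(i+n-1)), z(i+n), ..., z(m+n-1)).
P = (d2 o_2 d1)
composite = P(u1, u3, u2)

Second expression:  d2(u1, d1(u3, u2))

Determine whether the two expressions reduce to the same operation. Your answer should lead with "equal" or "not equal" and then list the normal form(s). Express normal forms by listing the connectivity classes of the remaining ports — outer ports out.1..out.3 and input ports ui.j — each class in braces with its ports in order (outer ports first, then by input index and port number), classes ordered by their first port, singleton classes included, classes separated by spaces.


equal; both compose to {out.1} {out.2, u1.3} {out.3} {u1.1, u1.2, u2.1} {u2.2} {u2.3} {u3.1} {u3.2} {u3.3}

Reducing the first expression gives {out.1} {out.2, u1.3} {out.3} {u1.1, u1.2, u2.1} {u2.2} {u2.3} {u3.1} {u3.2} {u3.3}
Reducing the second expression gives {out.1} {out.2, u1.3} {out.3} {u1.1, u1.2, u2.1} {u2.2} {u2.3} {u3.1} {u3.2} {u3.3}
Same normal form: equal.


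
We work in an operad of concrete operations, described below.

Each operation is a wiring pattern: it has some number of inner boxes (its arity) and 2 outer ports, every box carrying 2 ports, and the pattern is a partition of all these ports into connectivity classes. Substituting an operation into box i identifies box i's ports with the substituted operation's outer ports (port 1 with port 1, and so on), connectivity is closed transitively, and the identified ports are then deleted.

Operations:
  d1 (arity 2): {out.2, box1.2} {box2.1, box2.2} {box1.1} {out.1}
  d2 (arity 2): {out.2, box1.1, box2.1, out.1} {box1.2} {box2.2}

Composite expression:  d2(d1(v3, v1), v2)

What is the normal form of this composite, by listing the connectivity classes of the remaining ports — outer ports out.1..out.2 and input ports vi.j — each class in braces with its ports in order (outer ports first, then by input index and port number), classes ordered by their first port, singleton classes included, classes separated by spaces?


{out.1, out.2, v2.1} {v1.1, v1.2} {v2.2} {v3.1} {v3.2}

Two ports join when wires chain via d2-identified ports.
through d1, on inputs (v3, v1): {out.1} {out.2, v3.2} {v1.1, v1.2} {v3.1} (out.j = stage outer ports)
through d2, on inputs (v3, v1, v2): {out.1, out.2, v2.1} {v1.1, v1.2} {v2.2} {v3.1} {v3.2} (out.j = stage outer ports)


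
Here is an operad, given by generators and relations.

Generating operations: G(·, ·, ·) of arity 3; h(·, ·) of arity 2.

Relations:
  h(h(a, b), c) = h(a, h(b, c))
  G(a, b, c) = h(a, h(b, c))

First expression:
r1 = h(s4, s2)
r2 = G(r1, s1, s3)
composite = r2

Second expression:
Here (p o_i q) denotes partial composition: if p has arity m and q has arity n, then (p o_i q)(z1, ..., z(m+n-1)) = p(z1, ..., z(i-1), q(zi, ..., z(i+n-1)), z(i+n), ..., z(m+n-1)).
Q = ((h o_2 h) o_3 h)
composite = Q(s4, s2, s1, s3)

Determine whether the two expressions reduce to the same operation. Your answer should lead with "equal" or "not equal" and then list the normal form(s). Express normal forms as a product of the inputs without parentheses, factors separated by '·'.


equal; both compose to s4 · s2 · s1 · s3

The first expression reduces to s4 · s2 · s1 · s3
The second expression reduces to s4 · s2 · s1 · s3
Same normal form: equal.


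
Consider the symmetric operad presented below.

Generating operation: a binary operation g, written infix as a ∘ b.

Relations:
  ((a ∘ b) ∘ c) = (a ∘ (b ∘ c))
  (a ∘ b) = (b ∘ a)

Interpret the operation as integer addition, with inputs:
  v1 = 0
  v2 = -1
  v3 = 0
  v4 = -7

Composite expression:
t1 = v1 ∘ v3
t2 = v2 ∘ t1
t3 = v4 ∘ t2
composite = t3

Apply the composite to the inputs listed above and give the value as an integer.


-8

(v1 ∘ v3) = 0
(v2 ∘ (v1 ∘ v3)) = -1
(v4 ∘ (v2 ∘ (v1 ∘ v3))) = -8


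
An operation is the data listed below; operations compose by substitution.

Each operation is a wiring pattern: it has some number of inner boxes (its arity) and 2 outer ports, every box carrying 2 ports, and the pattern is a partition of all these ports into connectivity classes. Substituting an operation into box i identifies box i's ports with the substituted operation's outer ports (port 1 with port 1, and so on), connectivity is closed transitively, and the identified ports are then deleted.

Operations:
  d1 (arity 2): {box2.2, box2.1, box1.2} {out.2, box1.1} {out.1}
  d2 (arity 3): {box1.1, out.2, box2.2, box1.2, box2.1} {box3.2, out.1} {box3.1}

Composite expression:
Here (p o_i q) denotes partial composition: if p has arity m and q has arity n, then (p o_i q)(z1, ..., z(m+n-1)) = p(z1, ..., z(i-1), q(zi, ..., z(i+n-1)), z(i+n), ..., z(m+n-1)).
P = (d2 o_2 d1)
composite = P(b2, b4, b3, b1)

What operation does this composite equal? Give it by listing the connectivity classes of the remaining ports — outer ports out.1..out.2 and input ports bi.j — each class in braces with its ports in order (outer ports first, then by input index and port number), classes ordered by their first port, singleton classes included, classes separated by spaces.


After gluing at d2, chains via deleted ports link the b-ports.
stage d1: inputs (b4, b3), connectivity {out.1} {out.2, b4.1} {b3.1, b3.2, b4.2}, out.j its boundary
stage d2: inputs (b2, b4, b3, b1), connectivity {out.1, b1.2} {out.2, b2.1, b2.2, b4.1} {b1.1} {b3.1, b3.2, b4.2}, out.j its boundary

{out.1, b1.2} {out.2, b2.1, b2.2, b4.1} {b1.1} {b3.1, b3.2, b4.2}


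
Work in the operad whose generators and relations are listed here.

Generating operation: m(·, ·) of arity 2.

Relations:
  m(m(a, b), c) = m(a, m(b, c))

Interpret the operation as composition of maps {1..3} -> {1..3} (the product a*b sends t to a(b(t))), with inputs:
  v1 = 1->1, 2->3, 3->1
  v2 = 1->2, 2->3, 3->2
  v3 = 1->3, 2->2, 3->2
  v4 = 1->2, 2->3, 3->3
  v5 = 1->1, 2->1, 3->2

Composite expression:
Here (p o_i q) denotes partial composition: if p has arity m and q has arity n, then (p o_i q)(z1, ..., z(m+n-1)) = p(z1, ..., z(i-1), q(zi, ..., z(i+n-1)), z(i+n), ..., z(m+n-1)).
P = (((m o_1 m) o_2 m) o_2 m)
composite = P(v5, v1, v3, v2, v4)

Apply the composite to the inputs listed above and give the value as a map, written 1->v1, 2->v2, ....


1->2, 2->2, 3->2

m(v1, v3) = 1->1, 2->3, 3->3
m(m(v1, v3), v2) = 1->3, 2->3, 3->3
m(v5, m(m(v1, v3), v2)) = 1->2, 2->2, 3->2
m(m(v5, m(m(v1, v3), v2)), v4) = 1->2, 2->2, 3->2


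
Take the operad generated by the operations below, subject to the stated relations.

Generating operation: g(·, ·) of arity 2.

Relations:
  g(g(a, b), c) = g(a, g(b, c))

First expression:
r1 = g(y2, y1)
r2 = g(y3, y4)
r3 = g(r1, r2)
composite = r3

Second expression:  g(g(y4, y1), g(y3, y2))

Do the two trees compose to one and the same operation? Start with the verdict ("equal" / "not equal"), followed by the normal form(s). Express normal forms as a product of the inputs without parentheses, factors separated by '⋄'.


The first expression reduces to y2 ⋄ y1 ⋄ y3 ⋄ y4
The second expression reduces to y4 ⋄ y1 ⋄ y3 ⋄ y2
They disagree, so not equal.

not equal: they reduce to y2 ⋄ y1 ⋄ y3 ⋄ y4 and y4 ⋄ y1 ⋄ y3 ⋄ y2


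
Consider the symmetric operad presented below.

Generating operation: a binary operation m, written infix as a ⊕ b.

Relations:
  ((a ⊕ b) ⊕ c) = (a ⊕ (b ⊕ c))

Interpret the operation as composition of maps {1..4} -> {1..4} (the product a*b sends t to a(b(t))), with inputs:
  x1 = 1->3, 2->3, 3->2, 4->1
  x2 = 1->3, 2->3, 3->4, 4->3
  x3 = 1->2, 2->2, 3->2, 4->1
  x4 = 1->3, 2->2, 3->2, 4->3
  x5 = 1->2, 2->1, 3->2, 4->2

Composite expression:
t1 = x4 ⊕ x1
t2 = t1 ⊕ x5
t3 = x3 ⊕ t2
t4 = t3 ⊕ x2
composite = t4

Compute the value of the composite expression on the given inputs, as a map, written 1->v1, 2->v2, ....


(x4 ⊕ x1) = 1->2, 2->2, 3->2, 4->3
((x4 ⊕ x1) ⊕ x5) = 1->2, 2->2, 3->2, 4->2
(x3 ⊕ ((x4 ⊕ x1) ⊕ x5)) = 1->2, 2->2, 3->2, 4->2
((x3 ⊕ ((x4 ⊕ x1) ⊕ x5)) ⊕ x2) = 1->2, 2->2, 3->2, 4->2

1->2, 2->2, 3->2, 4->2


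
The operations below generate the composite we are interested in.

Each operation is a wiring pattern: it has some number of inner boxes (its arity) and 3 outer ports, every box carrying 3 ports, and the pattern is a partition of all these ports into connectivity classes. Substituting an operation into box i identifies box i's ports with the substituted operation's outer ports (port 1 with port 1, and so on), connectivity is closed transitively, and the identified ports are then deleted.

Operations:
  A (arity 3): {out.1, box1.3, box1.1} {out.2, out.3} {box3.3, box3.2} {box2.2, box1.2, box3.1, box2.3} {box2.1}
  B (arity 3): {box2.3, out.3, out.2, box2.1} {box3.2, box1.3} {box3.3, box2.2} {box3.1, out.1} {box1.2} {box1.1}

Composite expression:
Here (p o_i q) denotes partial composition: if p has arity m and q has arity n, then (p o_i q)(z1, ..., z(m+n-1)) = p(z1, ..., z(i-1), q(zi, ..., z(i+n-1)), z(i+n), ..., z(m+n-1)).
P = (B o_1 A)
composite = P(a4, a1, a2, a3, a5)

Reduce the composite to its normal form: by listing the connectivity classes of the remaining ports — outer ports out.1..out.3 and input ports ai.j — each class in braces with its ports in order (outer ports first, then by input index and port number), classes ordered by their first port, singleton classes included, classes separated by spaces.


{out.1, a5.1} {out.2, out.3, a3.1, a3.3} {a1.1} {a1.2, a1.3, a2.1, a4.2} {a2.2, a2.3} {a3.2, a5.3} {a4.1, a4.3} {a5.2}


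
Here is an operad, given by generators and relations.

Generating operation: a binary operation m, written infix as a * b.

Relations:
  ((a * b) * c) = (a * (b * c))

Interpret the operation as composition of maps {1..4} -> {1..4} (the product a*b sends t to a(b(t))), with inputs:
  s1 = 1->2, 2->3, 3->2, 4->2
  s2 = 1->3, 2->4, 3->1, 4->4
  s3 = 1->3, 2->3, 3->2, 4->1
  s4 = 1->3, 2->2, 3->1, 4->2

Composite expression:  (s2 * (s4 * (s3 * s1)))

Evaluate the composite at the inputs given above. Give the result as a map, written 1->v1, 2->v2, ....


1->3, 2->4, 3->3, 4->3

(s3 * s1) = 1->3, 2->2, 3->3, 4->3
(s4 * (s3 * s1)) = 1->1, 2->2, 3->1, 4->1
(s2 * (s4 * (s3 * s1))) = 1->3, 2->4, 3->3, 4->3


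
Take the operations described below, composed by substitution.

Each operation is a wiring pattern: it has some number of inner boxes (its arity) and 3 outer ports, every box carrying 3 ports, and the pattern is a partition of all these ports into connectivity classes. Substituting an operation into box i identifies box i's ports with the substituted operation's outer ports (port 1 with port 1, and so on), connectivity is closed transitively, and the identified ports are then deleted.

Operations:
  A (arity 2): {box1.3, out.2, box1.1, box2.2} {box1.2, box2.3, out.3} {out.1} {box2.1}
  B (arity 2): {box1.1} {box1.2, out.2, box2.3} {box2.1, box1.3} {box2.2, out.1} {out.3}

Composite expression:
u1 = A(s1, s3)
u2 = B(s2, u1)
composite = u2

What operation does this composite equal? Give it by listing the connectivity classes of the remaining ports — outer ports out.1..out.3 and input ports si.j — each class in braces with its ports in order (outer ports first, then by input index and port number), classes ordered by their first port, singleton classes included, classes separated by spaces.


{out.1, s1.1, s1.3, s3.2} {out.2, s1.2, s2.2, s3.3} {out.3} {s2.1} {s2.3} {s3.1}

Reachability decides: close wires over B-identified ports.
A over (s1, s3) gives {out.1} {out.2, s1.1, s1.3, s3.2} {out.3, s1.2, s3.3} {s3.1}, out.j being that stage's outer ports
B over (s2, s1, s3) gives {out.1, s1.1, s1.3, s3.2} {out.2, s1.2, s2.2, s3.3} {out.3} {s2.1} {s2.3} {s3.1}, out.j being that stage's outer ports


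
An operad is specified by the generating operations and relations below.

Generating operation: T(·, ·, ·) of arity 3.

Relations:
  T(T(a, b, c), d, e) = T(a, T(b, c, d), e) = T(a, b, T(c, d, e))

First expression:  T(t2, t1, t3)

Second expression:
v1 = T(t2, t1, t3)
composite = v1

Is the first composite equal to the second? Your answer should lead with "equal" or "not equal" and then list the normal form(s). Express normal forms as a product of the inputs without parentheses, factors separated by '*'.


equal; both compose to t2 * t1 * t3

Reducing the first expression gives t2 * t1 * t3
Reducing the second expression gives t2 * t1 * t3
Same normal form: equal.


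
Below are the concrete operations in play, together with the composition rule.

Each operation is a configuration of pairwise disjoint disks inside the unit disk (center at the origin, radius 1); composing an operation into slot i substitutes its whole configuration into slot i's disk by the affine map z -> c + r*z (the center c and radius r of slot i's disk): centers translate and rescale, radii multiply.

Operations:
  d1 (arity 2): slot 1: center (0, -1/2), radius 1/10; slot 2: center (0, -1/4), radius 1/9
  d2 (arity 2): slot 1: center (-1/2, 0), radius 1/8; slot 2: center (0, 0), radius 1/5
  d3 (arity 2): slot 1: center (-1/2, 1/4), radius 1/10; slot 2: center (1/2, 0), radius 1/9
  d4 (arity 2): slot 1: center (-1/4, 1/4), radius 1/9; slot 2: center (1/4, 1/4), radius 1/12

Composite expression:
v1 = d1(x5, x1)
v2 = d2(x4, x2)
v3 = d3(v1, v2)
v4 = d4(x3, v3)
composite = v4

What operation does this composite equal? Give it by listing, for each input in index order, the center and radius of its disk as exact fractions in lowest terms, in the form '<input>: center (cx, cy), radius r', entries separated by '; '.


x1: center (5/24, 43/160), radius 1/1080; x2: center (7/24, 1/4), radius 1/540; x3: center (-1/4, 1/4), radius 1/9; x4: center (31/108, 1/4), radius 1/864; x5: center (5/24, 4/15), radius 1/1200

Nesting under d4 composes maps z -> c + r*z down each x-path.
x3 passes through 1 substitution, ending at center (-1/4, 1/4), radius 1/9
x5 passes through 3 substitutions, ending at center (5/24, 4/15), radius 1/1200
x1 passes through 3 substitutions, ending at center (5/24, 43/160), radius 1/1080
x4 passes through 3 substitutions, ending at center (31/108, 1/4), radius 1/864
x2 passes through 3 substitutions, ending at center (7/24, 1/4), radius 1/540


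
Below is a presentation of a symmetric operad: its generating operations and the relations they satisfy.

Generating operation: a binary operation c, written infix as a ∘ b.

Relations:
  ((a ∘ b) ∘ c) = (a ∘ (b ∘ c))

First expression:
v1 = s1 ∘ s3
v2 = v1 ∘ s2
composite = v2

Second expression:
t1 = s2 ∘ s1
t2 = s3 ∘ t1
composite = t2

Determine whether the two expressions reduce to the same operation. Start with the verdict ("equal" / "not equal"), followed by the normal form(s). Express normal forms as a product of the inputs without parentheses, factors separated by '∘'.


not equal — first s1 ∘ s3 ∘ s2, second s3 ∘ s2 ∘ s1

Reducing the first expression gives s1 ∘ s3 ∘ s2
Reducing the second expression gives s3 ∘ s2 ∘ s1
Different reductions; not equal.


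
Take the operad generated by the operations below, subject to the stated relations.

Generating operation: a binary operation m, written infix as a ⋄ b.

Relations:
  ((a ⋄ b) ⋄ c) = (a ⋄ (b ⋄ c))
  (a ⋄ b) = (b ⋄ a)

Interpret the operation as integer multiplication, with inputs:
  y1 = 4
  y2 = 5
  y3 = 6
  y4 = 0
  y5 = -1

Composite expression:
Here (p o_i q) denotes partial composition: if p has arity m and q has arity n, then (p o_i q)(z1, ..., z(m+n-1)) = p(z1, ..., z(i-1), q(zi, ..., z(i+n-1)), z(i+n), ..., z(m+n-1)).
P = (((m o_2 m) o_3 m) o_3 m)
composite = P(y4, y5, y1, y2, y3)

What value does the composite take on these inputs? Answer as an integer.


0


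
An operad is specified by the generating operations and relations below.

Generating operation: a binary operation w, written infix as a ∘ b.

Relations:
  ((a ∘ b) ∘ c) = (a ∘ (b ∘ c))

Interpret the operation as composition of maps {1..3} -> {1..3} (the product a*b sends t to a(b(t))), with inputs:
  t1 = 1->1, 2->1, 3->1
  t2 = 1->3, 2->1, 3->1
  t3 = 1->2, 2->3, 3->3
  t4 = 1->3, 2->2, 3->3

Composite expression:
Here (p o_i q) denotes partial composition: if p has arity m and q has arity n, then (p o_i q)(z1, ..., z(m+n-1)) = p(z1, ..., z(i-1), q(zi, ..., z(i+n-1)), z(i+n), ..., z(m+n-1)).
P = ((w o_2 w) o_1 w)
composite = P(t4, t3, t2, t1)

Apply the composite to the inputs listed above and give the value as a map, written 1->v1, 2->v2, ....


1->3, 2->3, 3->3

(t4 ∘ t3) = 1->2, 2->3, 3->3
(t2 ∘ t1) = 1->3, 2->3, 3->3
((t4 ∘ t3) ∘ (t2 ∘ t1)) = 1->3, 2->3, 3->3


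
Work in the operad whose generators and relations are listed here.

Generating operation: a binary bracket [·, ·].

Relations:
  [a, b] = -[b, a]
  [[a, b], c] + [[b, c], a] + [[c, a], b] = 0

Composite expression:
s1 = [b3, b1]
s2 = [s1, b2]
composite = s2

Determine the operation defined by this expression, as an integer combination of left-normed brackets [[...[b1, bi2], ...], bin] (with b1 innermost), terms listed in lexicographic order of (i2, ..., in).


Skip Jacobi rewriting: expand, keep b1-initial words, read off terms.
Composite bracket: [[b3, b1], b2]
Under [a, b] = ab - ba we get 4 signed associative words (2^2 = 4).
Keep just the words that open with b1:
  sign of b1b3b2 is -1, so it contributes -[[b1, b3], b2]

-[[b1, b3], b2]
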